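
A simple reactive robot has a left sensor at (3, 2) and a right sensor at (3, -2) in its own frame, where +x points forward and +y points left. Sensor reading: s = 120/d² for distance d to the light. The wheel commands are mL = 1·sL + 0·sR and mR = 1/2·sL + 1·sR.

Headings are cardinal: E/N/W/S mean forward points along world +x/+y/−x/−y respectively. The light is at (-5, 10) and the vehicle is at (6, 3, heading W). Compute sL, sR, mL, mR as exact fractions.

left sensor world pos  = (3, 1); dL² = 145
right sensor world pos = (3, 5); dR² = 89
sL = 120/145 = 24/29
sR = 120/89 = 120/89
mL = 1·sL + 0·sR = 24/29
mR = 1/2·sL + 1·sR = 4548/2581

24/29 120/89 24/29 4548/2581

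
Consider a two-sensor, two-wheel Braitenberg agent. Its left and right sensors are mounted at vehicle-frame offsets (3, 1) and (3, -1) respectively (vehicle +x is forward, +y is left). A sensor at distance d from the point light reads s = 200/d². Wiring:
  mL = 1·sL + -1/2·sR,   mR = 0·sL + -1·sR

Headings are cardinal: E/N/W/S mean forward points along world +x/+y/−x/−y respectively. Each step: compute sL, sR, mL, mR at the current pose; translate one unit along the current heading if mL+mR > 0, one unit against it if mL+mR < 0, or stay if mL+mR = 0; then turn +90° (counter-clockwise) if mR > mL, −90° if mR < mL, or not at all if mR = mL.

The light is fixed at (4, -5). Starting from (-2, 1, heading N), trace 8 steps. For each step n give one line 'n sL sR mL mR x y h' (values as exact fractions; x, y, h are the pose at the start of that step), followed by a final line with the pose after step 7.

n=0: pose=(-2,1,N); sL=20/13, sR=100/53; mL=410/689, mR=-100/53; mL+mR=-890/689 → advance -1; mR−mL=-1710/689 → turn -1·90°
n=1: pose=(-2,0,E); sL=40/9, sR=8; mL=4/9, mR=-8; mL+mR=-68/9 → advance -1; mR−mL=-76/9 → turn -1·90°
n=2: pose=(-3,0,S); sL=5, sR=50/17; mL=60/17, mR=-50/17; mL+mR=10/17 → advance +1; mR−mL=-110/17 → turn -1·90°
n=3: pose=(-3,-1,W); sL=200/109, sR=8/5; mL=564/545, mR=-8/5; mL+mR=-308/545 → advance -1; mR−mL=-1436/545 → turn -1·90°
n=4: pose=(-2,-1,N); sL=100/49, sR=100/37; mL=1250/1813, mR=-100/37; mL+mR=-3650/1813 → advance -1; mR−mL=-6150/1813 → turn -1·90°
n=5: pose=(-2,-2,E); sL=8, sR=200/13; mL=4/13, mR=-200/13; mL+mR=-196/13 → advance -1; mR−mL=-204/13 → turn -1·90°
n=6: pose=(-3,-2,S); sL=50/9, sR=25/8; mL=575/144, mR=-25/8; mL+mR=125/144 → advance +1; mR−mL=-1025/144 → turn -1·90°
n=7: pose=(-3,-3,W); sL=200/101, sR=200/109; mL=11700/11009, mR=-200/109; mL+mR=-8500/11009 → advance -1; mR−mL=-31900/11009 → turn -1·90°

0 20/13 100/53 410/689 -100/53 -2 1 N
1 40/9 8 4/9 -8 -2 0 E
2 5 50/17 60/17 -50/17 -3 0 S
3 200/109 8/5 564/545 -8/5 -3 -1 W
4 100/49 100/37 1250/1813 -100/37 -2 -1 N
5 8 200/13 4/13 -200/13 -2 -2 E
6 50/9 25/8 575/144 -25/8 -3 -2 S
7 200/101 200/109 11700/11009 -200/109 -3 -3 W
final -2 -3 N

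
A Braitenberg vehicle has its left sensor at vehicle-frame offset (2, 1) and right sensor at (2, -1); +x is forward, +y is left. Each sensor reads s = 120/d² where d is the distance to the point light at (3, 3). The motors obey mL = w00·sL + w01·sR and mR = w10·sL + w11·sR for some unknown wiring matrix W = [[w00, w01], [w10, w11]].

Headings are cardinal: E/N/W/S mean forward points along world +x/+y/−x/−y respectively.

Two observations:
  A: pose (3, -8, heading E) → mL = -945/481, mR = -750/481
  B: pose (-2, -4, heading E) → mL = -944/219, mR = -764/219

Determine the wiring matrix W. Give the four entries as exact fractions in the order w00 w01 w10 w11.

obs A: pose=(3,-8,E) → sL=15/13, sR=30/37, mL=-945/481, mR=-750/481
obs B: pose=(-2,-4,E) → sL=8/3, sR=120/73, mL=-944/219, mR=-764/219
sensor matrix S = [[15/13, 30/37], [8/3, 120/73]]; det S = -9320/35113
solve [mL_A; mL_B] = S·[w00; w01] and [mR_A; mR_B] = S·[w10; w11]:
  w00 = -1, w01 = -1, w10 = -1, w11 = -1/2

-1 -1 -1 -1/2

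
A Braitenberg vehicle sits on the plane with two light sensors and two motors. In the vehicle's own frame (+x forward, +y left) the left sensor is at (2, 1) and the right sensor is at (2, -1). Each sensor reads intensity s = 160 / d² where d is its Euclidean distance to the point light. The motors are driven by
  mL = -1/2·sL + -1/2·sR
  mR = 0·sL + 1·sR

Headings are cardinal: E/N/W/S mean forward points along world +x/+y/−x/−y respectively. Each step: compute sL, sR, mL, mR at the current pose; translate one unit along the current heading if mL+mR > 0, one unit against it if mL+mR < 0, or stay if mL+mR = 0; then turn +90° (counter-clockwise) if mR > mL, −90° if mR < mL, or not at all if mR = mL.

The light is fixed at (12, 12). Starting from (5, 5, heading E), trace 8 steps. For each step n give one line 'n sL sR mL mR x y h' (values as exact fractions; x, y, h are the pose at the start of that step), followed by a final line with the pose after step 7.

n=0: pose=(5,5,E); sL=160/61, sR=160/89; mL=-12000/5429, mR=160/89; mL+mR=-2240/5429 → advance -1; mR−mL=21760/5429 → turn +1·90°
n=1: pose=(4,5,N); sL=80/53, sR=80/37; mL=-3600/1961, mR=80/37; mL+mR=640/1961 → advance +1; mR−mL=7840/1961 → turn +1·90°
n=2: pose=(4,6,W); sL=160/149, sR=32/25; mL=-4384/3725, mR=32/25; mL+mR=384/3725 → advance +1; mR−mL=9152/3725 → turn +1·90°
n=3: pose=(3,6,S); sL=5/4, sR=40/41; mL=-365/328, mR=40/41; mL+mR=-45/328 → advance -1; mR−mL=685/328 → turn +1·90°
n=4: pose=(3,7,E); sL=32/13, sR=32/17; mL=-480/221, mR=32/17; mL+mR=-64/221 → advance -1; mR−mL=896/221 → turn +1·90°
n=5: pose=(2,7,N); sL=16/13, sR=16/9; mL=-176/117, mR=16/9; mL+mR=32/117 → advance +1; mR−mL=128/39 → turn +1·90°
n=6: pose=(2,8,W); sL=160/169, sR=160/153; mL=-25760/25857, mR=160/153; mL+mR=1280/25857 → advance +1; mR−mL=17600/8619 → turn +1·90°
n=7: pose=(1,8,S); sL=20/17, sR=8/9; mL=-158/153, mR=8/9; mL+mR=-22/153 → advance -1; mR−mL=98/51 → turn +1·90°

0 160/61 160/89 -12000/5429 160/89 5 5 E
1 80/53 80/37 -3600/1961 80/37 4 5 N
2 160/149 32/25 -4384/3725 32/25 4 6 W
3 5/4 40/41 -365/328 40/41 3 6 S
4 32/13 32/17 -480/221 32/17 3 7 E
5 16/13 16/9 -176/117 16/9 2 7 N
6 160/169 160/153 -25760/25857 160/153 2 8 W
7 20/17 8/9 -158/153 8/9 1 8 S
final 1 9 E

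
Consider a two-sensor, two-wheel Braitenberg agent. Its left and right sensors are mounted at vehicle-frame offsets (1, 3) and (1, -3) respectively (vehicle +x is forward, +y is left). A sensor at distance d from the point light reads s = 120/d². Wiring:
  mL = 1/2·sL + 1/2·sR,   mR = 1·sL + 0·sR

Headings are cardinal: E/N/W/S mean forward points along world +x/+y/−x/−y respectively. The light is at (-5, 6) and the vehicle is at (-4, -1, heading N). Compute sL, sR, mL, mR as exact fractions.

left sensor world pos  = (-7, 0); dL² = 40
right sensor world pos = (-1, 0); dR² = 52
sL = 120/40 = 3
sR = 120/52 = 30/13
mL = 1/2·sL + 1/2·sR = 69/26
mR = 1·sL + 0·sR = 3

3 30/13 69/26 3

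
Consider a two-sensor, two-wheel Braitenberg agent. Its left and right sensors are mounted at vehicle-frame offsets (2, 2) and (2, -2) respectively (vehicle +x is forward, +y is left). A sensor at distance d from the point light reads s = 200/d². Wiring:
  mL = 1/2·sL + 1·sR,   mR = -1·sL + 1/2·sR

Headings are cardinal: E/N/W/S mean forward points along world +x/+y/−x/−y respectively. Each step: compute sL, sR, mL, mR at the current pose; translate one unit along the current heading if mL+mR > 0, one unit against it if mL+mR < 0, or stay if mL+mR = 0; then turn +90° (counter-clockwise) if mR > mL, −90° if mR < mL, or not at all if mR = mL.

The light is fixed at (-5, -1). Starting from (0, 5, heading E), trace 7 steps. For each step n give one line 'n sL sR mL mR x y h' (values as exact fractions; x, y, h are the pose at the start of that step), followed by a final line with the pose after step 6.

n=0: pose=(0,5,E); sL=200/113, sR=40/13; mL=5820/1469, mR=-340/1469; mL+mR=5480/1469 → advance +1; mR−mL=-6160/1469 → turn -1·90°
n=1: pose=(1,5,S); sL=5/2, sR=25/4; mL=15/2, mR=5/8; mL+mR=65/8 → advance +1; mR−mL=-55/8 → turn -1·90°
n=2: pose=(1,4,W); sL=8, sR=40/13; mL=92/13, mR=-84/13; mL+mR=8/13 → advance +1; mR−mL=-176/13 → turn -1·90°
n=3: pose=(0,4,N); sL=100/29, sR=100/49; mL=5350/1421, mR=-3450/1421; mL+mR=1900/1421 → advance +1; mR−mL=-8800/1421 → turn -1·90°
n=4: pose=(0,5,E); sL=200/113, sR=40/13; mL=5820/1469, mR=-340/1469; mL+mR=5480/1469 → advance +1; mR−mL=-6160/1469 → turn -1·90°
n=5: pose=(1,5,S); sL=5/2, sR=25/4; mL=15/2, mR=5/8; mL+mR=65/8 → advance +1; mR−mL=-55/8 → turn -1·90°
n=6: pose=(1,4,W); sL=8, sR=40/13; mL=92/13, mR=-84/13; mL+mR=8/13 → advance +1; mR−mL=-176/13 → turn -1·90°

0 200/113 40/13 5820/1469 -340/1469 0 5 E
1 5/2 25/4 15/2 5/8 1 5 S
2 8 40/13 92/13 -84/13 1 4 W
3 100/29 100/49 5350/1421 -3450/1421 0 4 N
4 200/113 40/13 5820/1469 -340/1469 0 5 E
5 5/2 25/4 15/2 5/8 1 5 S
6 8 40/13 92/13 -84/13 1 4 W
final 0 4 N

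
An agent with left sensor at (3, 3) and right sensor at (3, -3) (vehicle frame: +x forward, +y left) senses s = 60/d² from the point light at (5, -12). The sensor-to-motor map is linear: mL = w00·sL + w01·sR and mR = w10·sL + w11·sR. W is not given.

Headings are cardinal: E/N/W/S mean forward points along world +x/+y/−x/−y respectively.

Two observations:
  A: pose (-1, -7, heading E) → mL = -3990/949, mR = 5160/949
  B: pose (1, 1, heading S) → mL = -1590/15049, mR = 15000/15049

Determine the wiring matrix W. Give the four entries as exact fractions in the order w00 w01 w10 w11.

obs A: pose=(-1,-7,E) → sL=60/73, sR=60/13, mL=-3990/949, mR=5160/949
obs B: pose=(1,1,S) → sL=60/101, sR=60/149, mL=-1590/15049, mR=15000/15049
sensor matrix S = [[60/73, 60/13], [60/101, 60/149]]; det S = -34430400/14281501
solve [mL_A; mL_B] = S·[w00; w01] and [mR_A; mR_B] = S·[w10; w11]:
  w00 = 1/2, w01 = -1, w10 = 1, w11 = 1

1/2 -1 1 1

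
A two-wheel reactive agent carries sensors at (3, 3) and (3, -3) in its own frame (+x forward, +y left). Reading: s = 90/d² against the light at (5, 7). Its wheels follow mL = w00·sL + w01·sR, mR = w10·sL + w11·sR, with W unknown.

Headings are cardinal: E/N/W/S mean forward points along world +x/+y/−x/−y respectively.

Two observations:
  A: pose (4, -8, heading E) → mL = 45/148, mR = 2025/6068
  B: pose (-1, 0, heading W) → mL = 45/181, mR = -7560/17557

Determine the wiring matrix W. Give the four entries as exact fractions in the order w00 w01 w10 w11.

obs A: pose=(4,-8,E) → sL=45/74, sR=45/164, mL=45/148, mR=2025/6068
obs B: pose=(-1,0,W) → sL=90/181, sR=90/97, mL=45/181, mR=-7560/17557
sensor matrix S = [[45/74, 45/164], [90/181, 90/97]]; det S = 22787325/53267938
solve [mL_A; mL_B] = S·[w00; w01] and [mR_A; mR_B] = S·[w10; w11]:
  w00 = 1/2, w01 = 0, w10 = 1, w11 = -1

1/2 0 1 -1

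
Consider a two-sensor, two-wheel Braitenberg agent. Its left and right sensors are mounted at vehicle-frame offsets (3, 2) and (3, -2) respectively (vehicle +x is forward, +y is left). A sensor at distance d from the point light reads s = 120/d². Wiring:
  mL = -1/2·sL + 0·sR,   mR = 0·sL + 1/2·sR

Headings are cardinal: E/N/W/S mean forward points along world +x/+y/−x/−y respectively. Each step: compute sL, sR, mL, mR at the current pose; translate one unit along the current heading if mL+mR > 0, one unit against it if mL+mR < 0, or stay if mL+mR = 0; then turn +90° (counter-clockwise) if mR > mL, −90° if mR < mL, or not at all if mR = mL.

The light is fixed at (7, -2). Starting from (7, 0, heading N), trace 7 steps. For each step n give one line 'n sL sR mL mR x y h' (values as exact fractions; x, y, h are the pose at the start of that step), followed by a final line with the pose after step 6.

n=0: pose=(7,0,N); sL=120/29, sR=120/29; mL=-60/29, mR=60/29; mL+mR=0 → advance +0; mR−mL=120/29 → turn +1·90°
n=1: pose=(7,0,W); sL=40/3, sR=24/5; mL=-20/3, mR=12/5; mL+mR=-64/15 → advance -1; mR−mL=136/15 → turn +1·90°
n=2: pose=(8,0,S); sL=12, sR=60; mL=-6, mR=30; mL+mR=24 → advance +1; mR−mL=36 → turn +1·90°
n=3: pose=(8,-1,E); sL=24/5, sR=120/17; mL=-12/5, mR=60/17; mL+mR=96/85 → advance +1; mR−mL=504/85 → turn +1·90°
n=4: pose=(9,-1,N); sL=15/2, sR=15/4; mL=-15/4, mR=15/8; mL+mR=-15/8 → advance -1; mR−mL=45/8 → turn +1·90°
n=5: pose=(9,-2,W); sL=24, sR=24; mL=-12, mR=12; mL+mR=0 → advance +0; mR−mL=24 → turn +1·90°
n=6: pose=(9,-2,S); sL=24/5, sR=40/3; mL=-12/5, mR=20/3; mL+mR=64/15 → advance +1; mR−mL=136/15 → turn +1·90°

0 120/29 120/29 -60/29 60/29 7 0 N
1 40/3 24/5 -20/3 12/5 7 0 W
2 12 60 -6 30 8 0 S
3 24/5 120/17 -12/5 60/17 8 -1 E
4 15/2 15/4 -15/4 15/8 9 -1 N
5 24 24 -12 12 9 -2 W
6 24/5 40/3 -12/5 20/3 9 -2 S
final 9 -3 E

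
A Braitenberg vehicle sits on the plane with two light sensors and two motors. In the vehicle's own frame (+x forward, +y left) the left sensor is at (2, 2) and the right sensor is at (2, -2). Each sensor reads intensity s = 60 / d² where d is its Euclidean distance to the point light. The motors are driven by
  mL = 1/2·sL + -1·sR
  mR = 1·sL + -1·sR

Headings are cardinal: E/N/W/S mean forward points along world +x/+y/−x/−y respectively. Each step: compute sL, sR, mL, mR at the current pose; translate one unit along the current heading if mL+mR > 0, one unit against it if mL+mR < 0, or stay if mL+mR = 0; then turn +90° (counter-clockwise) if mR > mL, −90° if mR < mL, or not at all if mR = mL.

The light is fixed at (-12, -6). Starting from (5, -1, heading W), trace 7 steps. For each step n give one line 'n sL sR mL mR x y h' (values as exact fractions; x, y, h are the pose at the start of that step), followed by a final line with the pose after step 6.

n=0: pose=(5,-1,W); sL=10/39, sR=30/137; mL=-485/5343, mR=200/5343; mL+mR=-95/1781 → advance -1; mR−mL=5/39 → turn +1·90°
n=1: pose=(6,-1,S); sL=60/409, sR=12/53; mL=-3318/21677, mR=-1728/21677; mL+mR=-5046/21677 → advance -1; mR−mL=30/409 → turn +1·90°
n=2: pose=(6,0,E); sL=15/116, sR=15/104; mL=-30/377, mR=-45/3016; mL+mR=-285/3016 → advance -1; mR−mL=15/232 → turn +1·90°
n=3: pose=(5,0,N); sL=60/289, sR=12/85; mL=-54/1445, mR=96/1445; mL+mR=42/1445 → advance +1; mR−mL=30/289 → turn +1·90°
n=4: pose=(5,1,W); sL=6/25, sR=10/51; mL=-97/1275, mR=56/1275; mL+mR=-41/1275 → advance -1; mR−mL=3/25 → turn +1·90°
n=5: pose=(6,1,S); sL=12/85, sR=60/281; mL=-3414/23885, mR=-1728/23885; mL+mR=-5142/23885 → advance -1; mR−mL=6/85 → turn +1·90°
n=6: pose=(6,2,E); sL=3/25, sR=15/109; mL=-423/5450, mR=-48/2725; mL+mR=-519/5450 → advance -1; mR−mL=3/50 → turn +1·90°

0 10/39 30/137 -485/5343 200/5343 5 -1 W
1 60/409 12/53 -3318/21677 -1728/21677 6 -1 S
2 15/116 15/104 -30/377 -45/3016 6 0 E
3 60/289 12/85 -54/1445 96/1445 5 0 N
4 6/25 10/51 -97/1275 56/1275 5 1 W
5 12/85 60/281 -3414/23885 -1728/23885 6 1 S
6 3/25 15/109 -423/5450 -48/2725 6 2 E
final 5 2 N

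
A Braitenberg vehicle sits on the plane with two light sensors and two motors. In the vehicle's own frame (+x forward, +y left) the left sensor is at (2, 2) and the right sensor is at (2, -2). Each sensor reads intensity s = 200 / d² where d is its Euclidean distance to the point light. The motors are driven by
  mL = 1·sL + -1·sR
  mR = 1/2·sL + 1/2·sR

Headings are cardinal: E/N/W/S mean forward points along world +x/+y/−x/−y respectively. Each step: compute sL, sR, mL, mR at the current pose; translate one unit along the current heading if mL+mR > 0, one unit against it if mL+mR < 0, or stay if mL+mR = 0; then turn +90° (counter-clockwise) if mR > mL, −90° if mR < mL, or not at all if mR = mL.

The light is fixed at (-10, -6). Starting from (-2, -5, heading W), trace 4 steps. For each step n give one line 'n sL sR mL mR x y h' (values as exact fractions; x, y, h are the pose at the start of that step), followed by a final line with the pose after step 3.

0 200/37 40/9 320/333 1640/333 -2 -5 W
1 100/41 100/13 -2800/533 2700/533 -3 -5 S
2 200/97 200/81 -3200/7857 17800/7857 -3 -4 E
3 50/13 50/29 800/377 1050/377 -2 -4 N
final -2 -3 W

n=0: pose=(-2,-5,W); sL=200/37, sR=40/9; mL=320/333, mR=1640/333; mL+mR=1960/333 → advance +1; mR−mL=440/111 → turn +1·90°
n=1: pose=(-3,-5,S); sL=100/41, sR=100/13; mL=-2800/533, mR=2700/533; mL+mR=-100/533 → advance -1; mR−mL=5500/533 → turn +1·90°
n=2: pose=(-3,-4,E); sL=200/97, sR=200/81; mL=-3200/7857, mR=17800/7857; mL+mR=14600/7857 → advance +1; mR−mL=7000/2619 → turn +1·90°
n=3: pose=(-2,-4,N); sL=50/13, sR=50/29; mL=800/377, mR=1050/377; mL+mR=1850/377 → advance +1; mR−mL=250/377 → turn +1·90°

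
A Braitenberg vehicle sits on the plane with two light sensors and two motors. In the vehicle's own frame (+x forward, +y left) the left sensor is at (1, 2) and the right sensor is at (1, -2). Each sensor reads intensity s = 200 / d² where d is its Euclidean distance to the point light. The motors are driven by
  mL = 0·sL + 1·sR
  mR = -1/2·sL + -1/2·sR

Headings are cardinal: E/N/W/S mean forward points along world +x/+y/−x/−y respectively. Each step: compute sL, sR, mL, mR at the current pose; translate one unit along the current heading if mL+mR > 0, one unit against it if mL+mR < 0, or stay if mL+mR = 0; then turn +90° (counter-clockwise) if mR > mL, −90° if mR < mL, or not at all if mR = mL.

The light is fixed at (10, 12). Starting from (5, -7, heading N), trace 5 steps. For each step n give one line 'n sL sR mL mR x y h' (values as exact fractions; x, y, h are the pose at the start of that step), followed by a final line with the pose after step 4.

n=0: pose=(5,-7,N); sL=200/373, sR=200/333; mL=200/333, mR=-70600/124209; mL+mR=4000/124209 → advance +1; mR−mL=-48400/41403 → turn -1·90°
n=1: pose=(5,-6,E); sL=25/34, sR=25/52; mL=25/52, mR=-1075/1768; mL+mR=-225/1768 → advance -1; mR−mL=-1925/1768 → turn -1·90°
n=2: pose=(4,-6,S); sL=200/377, sR=8/17; mL=8/17, mR=-3208/6409; mL+mR=-192/6409 → advance -1; mR−mL=-6224/6409 → turn -1·90°
n=3: pose=(4,-5,W); sL=20/41, sR=100/137; mL=100/137, mR=-3420/5617; mL+mR=680/5617 → advance +1; mR−mL=-7520/5617 → turn -1·90°
n=4: pose=(3,-5,N); sL=200/337, sR=200/281; mL=200/281, mR=-61800/94697; mL+mR=5600/94697 → advance +1; mR−mL=-129200/94697 → turn -1·90°

0 200/373 200/333 200/333 -70600/124209 5 -7 N
1 25/34 25/52 25/52 -1075/1768 5 -6 E
2 200/377 8/17 8/17 -3208/6409 4 -6 S
3 20/41 100/137 100/137 -3420/5617 4 -5 W
4 200/337 200/281 200/281 -61800/94697 3 -5 N
final 3 -4 E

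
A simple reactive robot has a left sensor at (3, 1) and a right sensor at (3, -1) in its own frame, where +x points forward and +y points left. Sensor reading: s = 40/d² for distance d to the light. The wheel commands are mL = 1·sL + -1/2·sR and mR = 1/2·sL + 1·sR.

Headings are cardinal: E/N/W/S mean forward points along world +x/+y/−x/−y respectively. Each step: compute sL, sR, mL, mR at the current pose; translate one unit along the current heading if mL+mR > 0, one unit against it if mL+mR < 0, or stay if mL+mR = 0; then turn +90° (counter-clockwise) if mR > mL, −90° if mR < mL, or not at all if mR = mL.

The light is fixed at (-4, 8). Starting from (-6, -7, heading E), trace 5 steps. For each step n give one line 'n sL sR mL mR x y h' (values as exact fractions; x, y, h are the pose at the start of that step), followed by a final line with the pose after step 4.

0 40/197 40/257 6340/50629 13020/50629 -6 -7 E
1 10/37 5/18 175/1332 275/666 -5 -7 N
2 40/241 8/37 516/8917 2668/8917 -5 -6 W
3 4/29 20/149 306/4321 878/4321 -6 -6 S
4 40/197 40/257 6340/50629 13020/50629 -6 -7 E
final -5 -7 N

n=0: pose=(-6,-7,E); sL=40/197, sR=40/257; mL=6340/50629, mR=13020/50629; mL+mR=19360/50629 → advance +1; mR−mL=6680/50629 → turn +1·90°
n=1: pose=(-5,-7,N); sL=10/37, sR=5/18; mL=175/1332, mR=275/666; mL+mR=725/1332 → advance +1; mR−mL=125/444 → turn +1·90°
n=2: pose=(-5,-6,W); sL=40/241, sR=8/37; mL=516/8917, mR=2668/8917; mL+mR=3184/8917 → advance +1; mR−mL=2152/8917 → turn +1·90°
n=3: pose=(-6,-6,S); sL=4/29, sR=20/149; mL=306/4321, mR=878/4321; mL+mR=1184/4321 → advance +1; mR−mL=572/4321 → turn +1·90°
n=4: pose=(-6,-7,E); sL=40/197, sR=40/257; mL=6340/50629, mR=13020/50629; mL+mR=19360/50629 → advance +1; mR−mL=6680/50629 → turn +1·90°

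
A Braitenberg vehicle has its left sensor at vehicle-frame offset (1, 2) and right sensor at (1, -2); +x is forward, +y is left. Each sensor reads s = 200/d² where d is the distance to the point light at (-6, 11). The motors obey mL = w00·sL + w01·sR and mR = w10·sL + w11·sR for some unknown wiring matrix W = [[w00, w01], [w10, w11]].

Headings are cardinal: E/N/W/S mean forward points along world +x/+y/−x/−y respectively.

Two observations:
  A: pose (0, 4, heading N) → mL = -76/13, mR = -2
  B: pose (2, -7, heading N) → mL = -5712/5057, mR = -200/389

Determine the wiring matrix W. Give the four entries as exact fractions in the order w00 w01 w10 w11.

-1 -1 0 -1

obs A: pose=(0,4,N) → sL=50/13, sR=2, mL=-76/13, mR=-2
obs B: pose=(2,-7,N) → sL=8/13, sR=200/389, mL=-5712/5057, mR=-200/389
sensor matrix S = [[50/13, 2], [8/13, 200/389]]; det S = 3776/5057
solve [mL_A; mL_B] = S·[w00; w01] and [mR_A; mR_B] = S·[w10; w11]:
  w00 = -1, w01 = -1, w10 = 0, w11 = -1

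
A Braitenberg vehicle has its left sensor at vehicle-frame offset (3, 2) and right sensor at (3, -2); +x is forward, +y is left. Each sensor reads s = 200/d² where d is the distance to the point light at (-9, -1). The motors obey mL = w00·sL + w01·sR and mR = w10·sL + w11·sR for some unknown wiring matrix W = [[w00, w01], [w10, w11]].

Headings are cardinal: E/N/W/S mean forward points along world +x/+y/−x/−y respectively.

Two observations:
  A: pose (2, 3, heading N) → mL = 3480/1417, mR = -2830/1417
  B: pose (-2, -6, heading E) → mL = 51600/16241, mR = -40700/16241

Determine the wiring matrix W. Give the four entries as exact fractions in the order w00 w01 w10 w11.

obs A: pose=(2,3,N) → sL=20/13, sR=100/109, mL=3480/1417, mR=-2830/1417
obs B: pose=(-2,-6,E) → sL=200/109, sR=200/149, mL=51600/16241, mR=-40700/16241
sensor matrix S = [[20/13, 100/109], [200/109, 200/149]]; det S = 8784000/23013497
solve [mL_A; mL_B] = S·[w00; w01] and [mR_A; mR_B] = S·[w10; w11]:
  w00 = 1, w01 = 1, w10 = -1, w11 = -1/2

1 1 -1 -1/2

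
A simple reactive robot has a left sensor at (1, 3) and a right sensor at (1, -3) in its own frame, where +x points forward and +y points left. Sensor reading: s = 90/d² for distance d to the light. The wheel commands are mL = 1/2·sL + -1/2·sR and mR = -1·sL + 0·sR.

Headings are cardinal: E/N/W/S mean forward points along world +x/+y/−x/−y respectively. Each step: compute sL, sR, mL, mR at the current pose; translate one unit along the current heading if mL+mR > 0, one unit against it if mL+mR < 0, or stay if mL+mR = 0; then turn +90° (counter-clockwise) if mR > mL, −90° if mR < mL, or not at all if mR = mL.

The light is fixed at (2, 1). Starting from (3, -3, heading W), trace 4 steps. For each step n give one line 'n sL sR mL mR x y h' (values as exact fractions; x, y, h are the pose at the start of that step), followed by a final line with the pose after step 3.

n=0: pose=(3,-3,W); sL=90/49, sR=90; mL=-2160/49, mR=-90/49; mL+mR=-2250/49 → advance -1; mR−mL=2070/49 → turn +1·90°
n=1: pose=(4,-3,S); sL=9/5, sR=45/13; mL=-54/65, mR=-9/5; mL+mR=-171/65 → advance -1; mR−mL=-63/65 → turn -1·90°
n=2: pose=(4,-2,W); sL=90/37, sR=90; mL=-1620/37, mR=-90/37; mL+mR=-1710/37 → advance -1; mR−mL=1530/37 → turn +1·90°
n=3: pose=(5,-2,S); sL=45/26, sR=45/8; mL=-405/208, mR=-45/26; mL+mR=-765/208 → advance -1; mR−mL=45/208 → turn +1·90°

0 90/49 90 -2160/49 -90/49 3 -3 W
1 9/5 45/13 -54/65 -9/5 4 -3 S
2 90/37 90 -1620/37 -90/37 4 -2 W
3 45/26 45/8 -405/208 -45/26 5 -2 S
final 5 -1 E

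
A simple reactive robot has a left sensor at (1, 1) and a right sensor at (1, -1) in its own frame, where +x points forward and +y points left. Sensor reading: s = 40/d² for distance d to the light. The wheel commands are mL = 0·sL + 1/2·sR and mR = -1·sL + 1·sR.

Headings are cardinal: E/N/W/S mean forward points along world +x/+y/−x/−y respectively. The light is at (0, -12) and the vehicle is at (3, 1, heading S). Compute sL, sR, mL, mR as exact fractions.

1/4 10/37 5/37 3/148

left sensor world pos  = (4, 0); dL² = 160
right sensor world pos = (2, 0); dR² = 148
sL = 40/160 = 1/4
sR = 40/148 = 10/37
mL = 0·sL + 1/2·sR = 5/37
mR = -1·sL + 1·sR = 3/148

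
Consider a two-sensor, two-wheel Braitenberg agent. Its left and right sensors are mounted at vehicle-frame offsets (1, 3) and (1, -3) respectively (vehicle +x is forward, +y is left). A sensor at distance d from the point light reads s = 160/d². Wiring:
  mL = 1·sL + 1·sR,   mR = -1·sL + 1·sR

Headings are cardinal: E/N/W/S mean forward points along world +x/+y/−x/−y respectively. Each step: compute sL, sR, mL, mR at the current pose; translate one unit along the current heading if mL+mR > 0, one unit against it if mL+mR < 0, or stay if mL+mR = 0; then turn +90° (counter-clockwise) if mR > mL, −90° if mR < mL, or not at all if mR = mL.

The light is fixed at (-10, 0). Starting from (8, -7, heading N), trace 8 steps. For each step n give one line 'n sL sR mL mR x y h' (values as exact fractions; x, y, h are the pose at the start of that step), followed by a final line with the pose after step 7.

0 160/261 160/477 13120/13833 -1280/4611 8 -7 N
1 16/37 80/221 6496/8177 -576/8177 8 -6 E
2 160/533 32/61 26816/32513 7296/32513 9 -6 S
3 20/53 8/17 764/901 84/901 9 -7 W
4 160/261 160/477 13120/13833 -1280/4611 8 -7 N
5 16/37 80/221 6496/8177 -576/8177 8 -6 E
6 160/533 32/61 26816/32513 7296/32513 9 -6 S
7 20/53 8/17 764/901 84/901 9 -7 W
final 8 -7 N

n=0: pose=(8,-7,N); sL=160/261, sR=160/477; mL=13120/13833, mR=-1280/4611; mL+mR=320/477 → advance +1; mR−mL=-320/261 → turn -1·90°
n=1: pose=(8,-6,E); sL=16/37, sR=80/221; mL=6496/8177, mR=-576/8177; mL+mR=160/221 → advance +1; mR−mL=-32/37 → turn -1·90°
n=2: pose=(9,-6,S); sL=160/533, sR=32/61; mL=26816/32513, mR=7296/32513; mL+mR=64/61 → advance +1; mR−mL=-320/533 → turn -1·90°
n=3: pose=(9,-7,W); sL=20/53, sR=8/17; mL=764/901, mR=84/901; mL+mR=16/17 → advance +1; mR−mL=-40/53 → turn -1·90°
n=4: pose=(8,-7,N); sL=160/261, sR=160/477; mL=13120/13833, mR=-1280/4611; mL+mR=320/477 → advance +1; mR−mL=-320/261 → turn -1·90°
n=5: pose=(8,-6,E); sL=16/37, sR=80/221; mL=6496/8177, mR=-576/8177; mL+mR=160/221 → advance +1; mR−mL=-32/37 → turn -1·90°
n=6: pose=(9,-6,S); sL=160/533, sR=32/61; mL=26816/32513, mR=7296/32513; mL+mR=64/61 → advance +1; mR−mL=-320/533 → turn -1·90°
n=7: pose=(9,-7,W); sL=20/53, sR=8/17; mL=764/901, mR=84/901; mL+mR=16/17 → advance +1; mR−mL=-40/53 → turn -1·90°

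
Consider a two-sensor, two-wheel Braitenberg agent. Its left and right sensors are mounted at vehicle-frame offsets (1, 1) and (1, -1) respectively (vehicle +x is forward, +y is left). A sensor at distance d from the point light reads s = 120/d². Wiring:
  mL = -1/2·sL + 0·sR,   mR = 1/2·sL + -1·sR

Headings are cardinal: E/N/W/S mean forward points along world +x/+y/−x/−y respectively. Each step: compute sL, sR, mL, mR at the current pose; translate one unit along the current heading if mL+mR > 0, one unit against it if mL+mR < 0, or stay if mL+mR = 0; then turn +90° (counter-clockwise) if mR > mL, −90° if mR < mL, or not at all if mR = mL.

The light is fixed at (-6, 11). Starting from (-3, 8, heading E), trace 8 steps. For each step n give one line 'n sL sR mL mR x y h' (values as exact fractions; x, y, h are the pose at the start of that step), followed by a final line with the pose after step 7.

n=0: pose=(-3,8,E); sL=6, sR=15/4; mL=-3, mR=-3/4; mL+mR=-15/4 → advance -1; mR−mL=9/4 → turn +1·90°
n=1: pose=(-4,8,N); sL=24, sR=120/13; mL=-12, mR=36/13; mL+mR=-120/13 → advance -1; mR−mL=192/13 → turn +1·90°
n=2: pose=(-4,7,W); sL=60/13, sR=12; mL=-30/13, mR=-126/13; mL+mR=-12 → advance -1; mR−mL=-96/13 → turn -1·90°
n=3: pose=(-3,7,N); sL=120/13, sR=24/5; mL=-60/13, mR=-12/65; mL+mR=-24/5 → advance -1; mR−mL=288/65 → turn +1·90°
n=4: pose=(-3,6,W); sL=3, sR=6; mL=-3/2, mR=-9/2; mL+mR=-6 → advance -1; mR−mL=-3 → turn -1·90°
n=5: pose=(-2,6,N); sL=24/5, sR=120/41; mL=-12/5, mR=-108/205; mL+mR=-120/41 → advance -1; mR−mL=384/205 → turn +1·90°
n=6: pose=(-2,5,W); sL=60/29, sR=60/17; mL=-30/29, mR=-1230/493; mL+mR=-60/17 → advance -1; mR−mL=-720/493 → turn -1·90°
n=7: pose=(-1,5,N); sL=120/41, sR=120/61; mL=-60/41, mR=-1260/2501; mL+mR=-120/61 → advance -1; mR−mL=2400/2501 → turn +1·90°

0 6 15/4 -3 -3/4 -3 8 E
1 24 120/13 -12 36/13 -4 8 N
2 60/13 12 -30/13 -126/13 -4 7 W
3 120/13 24/5 -60/13 -12/65 -3 7 N
4 3 6 -3/2 -9/2 -3 6 W
5 24/5 120/41 -12/5 -108/205 -2 6 N
6 60/29 60/17 -30/29 -1230/493 -2 5 W
7 120/41 120/61 -60/41 -1260/2501 -1 5 N
final -1 4 W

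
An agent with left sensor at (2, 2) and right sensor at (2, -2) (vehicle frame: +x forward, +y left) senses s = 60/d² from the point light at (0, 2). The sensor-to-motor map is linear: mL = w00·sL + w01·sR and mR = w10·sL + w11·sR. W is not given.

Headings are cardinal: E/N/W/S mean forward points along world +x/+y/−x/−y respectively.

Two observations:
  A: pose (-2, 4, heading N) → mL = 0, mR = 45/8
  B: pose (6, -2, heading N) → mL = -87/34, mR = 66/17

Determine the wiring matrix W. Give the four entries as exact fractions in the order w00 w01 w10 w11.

obs A: pose=(-2,4,N) → sL=15/8, sR=15/4, mL=0, mR=45/8
obs B: pose=(6,-2,N) → sL=3, sR=15/17, mL=-87/34, mR=66/17
sensor matrix S = [[15/8, 15/4], [3, 15/17]]; det S = -1305/136
solve [mL_A; mL_B] = S·[w00; w01] and [mR_A; mR_B] = S·[w10; w11]:
  w00 = -1, w01 = 1/2, w10 = 1, w11 = 1

-1 1/2 1 1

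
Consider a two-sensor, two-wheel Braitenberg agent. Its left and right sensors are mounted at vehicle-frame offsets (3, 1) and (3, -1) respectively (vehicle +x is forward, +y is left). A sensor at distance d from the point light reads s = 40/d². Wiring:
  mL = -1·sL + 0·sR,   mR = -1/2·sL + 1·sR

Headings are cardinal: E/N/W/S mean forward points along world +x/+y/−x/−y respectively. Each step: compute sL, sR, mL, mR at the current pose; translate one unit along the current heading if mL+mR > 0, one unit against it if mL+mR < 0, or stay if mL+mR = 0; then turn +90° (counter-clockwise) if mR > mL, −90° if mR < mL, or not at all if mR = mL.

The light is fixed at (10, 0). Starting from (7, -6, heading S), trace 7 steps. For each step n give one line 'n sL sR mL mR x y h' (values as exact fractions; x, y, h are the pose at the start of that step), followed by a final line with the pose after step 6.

n=0: pose=(7,-6,S); sL=8/17, sR=40/97; mL=-8/17, mR=292/1649; mL+mR=-484/1649 → advance -1; mR−mL=1068/1649 → turn +1·90°
n=1: pose=(7,-5,E); sL=5/2, sR=10/9; mL=-5/2, mR=-5/36; mL+mR=-95/36 → advance -1; mR−mL=85/36 → turn +1·90°
n=2: pose=(6,-5,N); sL=40/29, sR=40/13; mL=-40/29, mR=900/377; mL+mR=380/377 → advance +1; mR−mL=1420/377 → turn +1·90°
n=3: pose=(6,-4,W); sL=20/37, sR=20/29; mL=-20/37, mR=450/1073; mL+mR=-130/1073 → advance -1; mR−mL=1030/1073 → turn +1·90°
n=4: pose=(7,-4,S); sL=40/53, sR=8/13; mL=-40/53, mR=164/689; mL+mR=-356/689 → advance -1; mR−mL=684/689 → turn +1·90°
n=5: pose=(7,-3,E); sL=10, sR=5/2; mL=-10, mR=-5/2; mL+mR=-25/2 → advance -1; mR−mL=15/2 → turn +1·90°
n=6: pose=(6,-3,N); sL=8/5, sR=40/9; mL=-8/5, mR=164/45; mL+mR=92/45 → advance +1; mR−mL=236/45 → turn +1·90°

0 8/17 40/97 -8/17 292/1649 7 -6 S
1 5/2 10/9 -5/2 -5/36 7 -5 E
2 40/29 40/13 -40/29 900/377 6 -5 N
3 20/37 20/29 -20/37 450/1073 6 -4 W
4 40/53 8/13 -40/53 164/689 7 -4 S
5 10 5/2 -10 -5/2 7 -3 E
6 8/5 40/9 -8/5 164/45 6 -3 N
final 6 -2 W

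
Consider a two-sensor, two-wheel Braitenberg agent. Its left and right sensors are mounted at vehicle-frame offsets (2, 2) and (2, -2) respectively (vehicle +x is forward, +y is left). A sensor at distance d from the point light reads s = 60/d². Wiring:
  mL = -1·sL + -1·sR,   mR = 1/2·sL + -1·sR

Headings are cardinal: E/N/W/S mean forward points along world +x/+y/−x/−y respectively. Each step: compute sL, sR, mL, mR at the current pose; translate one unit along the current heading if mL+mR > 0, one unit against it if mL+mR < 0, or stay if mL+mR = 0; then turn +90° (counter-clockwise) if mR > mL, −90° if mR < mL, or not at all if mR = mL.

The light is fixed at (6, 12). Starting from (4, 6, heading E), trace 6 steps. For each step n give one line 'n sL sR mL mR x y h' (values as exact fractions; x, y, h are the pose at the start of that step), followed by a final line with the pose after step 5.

0 15/4 15/16 -75/16 15/16 4 6 E
1 60/41 60/17 -3480/697 -1950/697 3 6 N
2 30/53 6/5 -468/265 -243/265 3 5 W
3 20/27 60/97 -3560/2619 -650/2619 4 5 S
4 15/4 15/16 -75/16 15/16 4 6 E
5 60/41 60/17 -3480/697 -1950/697 3 6 N
final 3 5 W

n=0: pose=(4,6,E); sL=15/4, sR=15/16; mL=-75/16, mR=15/16; mL+mR=-15/4 → advance -1; mR−mL=45/8 → turn +1·90°
n=1: pose=(3,6,N); sL=60/41, sR=60/17; mL=-3480/697, mR=-1950/697; mL+mR=-5430/697 → advance -1; mR−mL=90/41 → turn +1·90°
n=2: pose=(3,5,W); sL=30/53, sR=6/5; mL=-468/265, mR=-243/265; mL+mR=-711/265 → advance -1; mR−mL=45/53 → turn +1·90°
n=3: pose=(4,5,S); sL=20/27, sR=60/97; mL=-3560/2619, mR=-650/2619; mL+mR=-4210/2619 → advance -1; mR−mL=10/9 → turn +1·90°
n=4: pose=(4,6,E); sL=15/4, sR=15/16; mL=-75/16, mR=15/16; mL+mR=-15/4 → advance -1; mR−mL=45/8 → turn +1·90°
n=5: pose=(3,6,N); sL=60/41, sR=60/17; mL=-3480/697, mR=-1950/697; mL+mR=-5430/697 → advance -1; mR−mL=90/41 → turn +1·90°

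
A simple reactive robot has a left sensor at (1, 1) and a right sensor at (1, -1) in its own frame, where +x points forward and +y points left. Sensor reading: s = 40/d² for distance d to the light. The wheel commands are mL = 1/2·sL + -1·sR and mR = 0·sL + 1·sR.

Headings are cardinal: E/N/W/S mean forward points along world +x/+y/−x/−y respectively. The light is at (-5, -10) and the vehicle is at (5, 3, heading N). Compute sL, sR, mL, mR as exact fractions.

40/277 40/317 -4740/87809 40/317

left sensor world pos  = (4, 4); dL² = 277
right sensor world pos = (6, 4); dR² = 317
sL = 40/277 = 40/277
sR = 40/317 = 40/317
mL = 1/2·sL + -1·sR = -4740/87809
mR = 0·sL + 1·sR = 40/317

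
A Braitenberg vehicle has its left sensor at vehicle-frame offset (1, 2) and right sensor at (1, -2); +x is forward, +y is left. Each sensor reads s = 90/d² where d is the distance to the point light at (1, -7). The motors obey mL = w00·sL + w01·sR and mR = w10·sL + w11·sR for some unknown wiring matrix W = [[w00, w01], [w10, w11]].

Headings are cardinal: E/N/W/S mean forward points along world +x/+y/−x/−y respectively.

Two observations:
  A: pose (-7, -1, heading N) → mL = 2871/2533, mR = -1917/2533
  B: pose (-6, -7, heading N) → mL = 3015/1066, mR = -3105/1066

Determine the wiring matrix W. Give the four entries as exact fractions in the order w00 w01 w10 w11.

1 1/2 1/2 -1

obs A: pose=(-7,-1,N) → sL=90/149, sR=18/17, mL=2871/2533, mR=-1917/2533
obs B: pose=(-6,-7,N) → sL=45/41, sR=45/13, mL=3015/1066, mR=-3105/1066
sensor matrix S = [[90/149, 18/17], [45/41, 45/13]]; det S = 1253880/1350089
solve [mL_A; mL_B] = S·[w00; w01] and [mR_A; mR_B] = S·[w10; w11]:
  w00 = 1, w01 = 1/2, w10 = 1/2, w11 = -1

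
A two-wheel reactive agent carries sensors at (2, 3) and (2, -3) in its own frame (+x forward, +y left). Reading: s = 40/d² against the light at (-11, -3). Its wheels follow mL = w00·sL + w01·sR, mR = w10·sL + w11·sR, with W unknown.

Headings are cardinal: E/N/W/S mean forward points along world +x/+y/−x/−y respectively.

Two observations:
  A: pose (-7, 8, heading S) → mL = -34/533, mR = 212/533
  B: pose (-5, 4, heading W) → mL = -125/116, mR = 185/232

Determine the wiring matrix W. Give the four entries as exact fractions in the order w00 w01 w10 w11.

-1 1/2 1/2 1/2

obs A: pose=(-7,8,S) → sL=4/13, sR=20/41, mL=-34/533, mR=212/533
obs B: pose=(-5,4,W) → sL=5/4, sR=10/29, mL=-125/116, mR=185/232
sensor matrix S = [[4/13, 20/41], [5/4, 10/29]]; det S = -7785/15457
solve [mL_A; mL_B] = S·[w00; w01] and [mR_A; mR_B] = S·[w10; w11]:
  w00 = -1, w01 = 1/2, w10 = 1/2, w11 = 1/2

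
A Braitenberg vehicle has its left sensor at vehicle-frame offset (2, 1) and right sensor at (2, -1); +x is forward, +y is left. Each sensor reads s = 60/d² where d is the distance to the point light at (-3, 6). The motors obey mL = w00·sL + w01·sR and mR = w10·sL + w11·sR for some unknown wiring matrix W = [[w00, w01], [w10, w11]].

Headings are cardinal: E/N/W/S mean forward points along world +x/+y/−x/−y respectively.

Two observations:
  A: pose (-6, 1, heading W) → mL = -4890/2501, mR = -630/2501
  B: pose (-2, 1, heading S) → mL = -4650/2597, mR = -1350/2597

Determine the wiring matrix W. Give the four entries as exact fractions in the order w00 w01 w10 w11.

-1/2 -1 -1 1/2

obs A: pose=(-6,1,W) → sL=60/61, sR=60/41, mL=-4890/2501, mR=-630/2501
obs B: pose=(-2,1,S) → sL=60/53, sR=60/49, mL=-4650/2597, mR=-1350/2597
sensor matrix S = [[60/61, 60/41], [60/53, 60/49]]; det S = -2937600/6495097
solve [mL_A; mL_B] = S·[w00; w01] and [mR_A; mR_B] = S·[w10; w11]:
  w00 = -1/2, w01 = -1, w10 = -1, w11 = 1/2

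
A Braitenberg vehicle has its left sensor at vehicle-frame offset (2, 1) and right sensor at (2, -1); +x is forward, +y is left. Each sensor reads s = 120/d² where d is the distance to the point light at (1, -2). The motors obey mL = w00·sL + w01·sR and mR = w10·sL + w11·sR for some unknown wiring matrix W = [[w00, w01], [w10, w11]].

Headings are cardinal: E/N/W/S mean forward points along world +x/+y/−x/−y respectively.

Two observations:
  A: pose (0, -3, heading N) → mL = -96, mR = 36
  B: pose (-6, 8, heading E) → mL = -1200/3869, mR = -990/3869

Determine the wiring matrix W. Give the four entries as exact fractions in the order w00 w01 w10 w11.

obs A: pose=(0,-3,N) → sL=24, sR=120, mL=-96, mR=36
obs B: pose=(-6,8,E) → sL=60/73, sR=60/53, mL=-1200/3869, mR=-990/3869
sensor matrix S = [[24, 120], [60/73, 60/53]]; det S = -276480/3869
solve [mL_A; mL_B] = S·[w00; w01] and [mR_A; mR_B] = S·[w10; w11]:
  w00 = 1, w01 = -1, w10 = -1, w11 = 1/2

1 -1 -1 1/2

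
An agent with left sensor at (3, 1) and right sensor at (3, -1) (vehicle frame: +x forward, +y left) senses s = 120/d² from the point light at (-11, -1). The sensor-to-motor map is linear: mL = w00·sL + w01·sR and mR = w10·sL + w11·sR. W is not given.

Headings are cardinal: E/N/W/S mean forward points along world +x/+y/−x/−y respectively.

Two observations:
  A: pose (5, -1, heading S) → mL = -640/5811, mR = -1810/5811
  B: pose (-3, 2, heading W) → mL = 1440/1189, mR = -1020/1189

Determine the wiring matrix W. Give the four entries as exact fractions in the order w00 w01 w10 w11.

1 -1 1/2 -1

obs A: pose=(5,-1,S) → sL=60/149, sR=20/39, mL=-640/5811, mR=-1810/5811
obs B: pose=(-3,2,W) → sL=120/29, sR=120/41, mL=1440/1189, mR=-1020/1189
sensor matrix S = [[60/149, 20/39], [120/29, 120/41]]; det S = -2172800/2303093
solve [mL_A; mL_B] = S·[w00; w01] and [mR_A; mR_B] = S·[w10; w11]:
  w00 = 1, w01 = -1, w10 = 1/2, w11 = -1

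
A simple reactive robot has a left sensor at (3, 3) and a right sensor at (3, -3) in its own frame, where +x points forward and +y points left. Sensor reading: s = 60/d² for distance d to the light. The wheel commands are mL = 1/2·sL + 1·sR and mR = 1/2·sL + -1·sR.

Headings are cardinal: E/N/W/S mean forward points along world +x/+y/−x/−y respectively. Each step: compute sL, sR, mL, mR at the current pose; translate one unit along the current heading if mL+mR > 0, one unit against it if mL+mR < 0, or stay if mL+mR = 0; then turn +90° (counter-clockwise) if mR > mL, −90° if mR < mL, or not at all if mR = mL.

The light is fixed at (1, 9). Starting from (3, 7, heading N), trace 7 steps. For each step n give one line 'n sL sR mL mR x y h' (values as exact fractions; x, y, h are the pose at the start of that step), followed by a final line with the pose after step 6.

n=0: pose=(3,7,N); sL=30, sR=30/13; mL=225/13, mR=165/13; mL+mR=30 → advance +1; mR−mL=-60/13 → turn -1·90°
n=1: pose=(3,8,E); sL=60/29, sR=60/41; mL=2970/1189, mR=-510/1189; mL+mR=60/29 → advance +1; mR−mL=-120/41 → turn -1·90°
n=2: pose=(4,8,S); sL=15/13, sR=15/4; mL=225/52, mR=-165/52; mL+mR=15/13 → advance +1; mR−mL=-15/2 → turn -1·90°
n=3: pose=(4,7,W); sL=12/5, sR=60; mL=306/5, mR=-294/5; mL+mR=12/5 → advance +1; mR−mL=-120 → turn -1·90°
n=4: pose=(3,7,N); sL=30, sR=30/13; mL=225/13, mR=165/13; mL+mR=30 → advance +1; mR−mL=-60/13 → turn -1·90°
n=5: pose=(3,8,E); sL=60/29, sR=60/41; mL=2970/1189, mR=-510/1189; mL+mR=60/29 → advance +1; mR−mL=-120/41 → turn -1·90°
n=6: pose=(4,8,S); sL=15/13, sR=15/4; mL=225/52, mR=-165/52; mL+mR=15/13 → advance +1; mR−mL=-15/2 → turn -1·90°

0 30 30/13 225/13 165/13 3 7 N
1 60/29 60/41 2970/1189 -510/1189 3 8 E
2 15/13 15/4 225/52 -165/52 4 8 S
3 12/5 60 306/5 -294/5 4 7 W
4 30 30/13 225/13 165/13 3 7 N
5 60/29 60/41 2970/1189 -510/1189 3 8 E
6 15/13 15/4 225/52 -165/52 4 8 S
final 4 7 W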